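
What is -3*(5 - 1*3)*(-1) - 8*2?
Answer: -10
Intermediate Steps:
-3*(5 - 1*3)*(-1) - 8*2 = -3*(5 - 3)*(-1) - 16 = -3*2*(-1) - 16 = -6*(-1) - 16 = 6 - 16 = -10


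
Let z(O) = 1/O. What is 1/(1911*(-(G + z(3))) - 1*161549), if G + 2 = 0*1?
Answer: -1/158364 ≈ -6.3146e-6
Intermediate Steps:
G = -2 (G = -2 + 0*1 = -2 + 0 = -2)
1/(1911*(-(G + z(3))) - 1*161549) = 1/(1911*(-(-2 + 1/3)) - 1*161549) = 1/(1911*(-(-2 + ⅓)) - 161549) = 1/(1911*(-1*(-5/3)) - 161549) = 1/(1911*(5/3) - 161549) = 1/(3185 - 161549) = 1/(-158364) = -1/158364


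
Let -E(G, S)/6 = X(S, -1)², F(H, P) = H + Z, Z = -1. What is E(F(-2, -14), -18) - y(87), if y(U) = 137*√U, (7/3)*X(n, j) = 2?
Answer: -216/49 - 137*√87 ≈ -1282.3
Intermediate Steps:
F(H, P) = -1 + H (F(H, P) = H - 1 = -1 + H)
X(n, j) = 6/7 (X(n, j) = (3/7)*2 = 6/7)
E(G, S) = -216/49 (E(G, S) = -6*(6/7)² = -6*36/49 = -216/49)
E(F(-2, -14), -18) - y(87) = -216/49 - 137*√87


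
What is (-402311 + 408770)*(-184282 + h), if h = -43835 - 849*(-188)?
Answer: -442473795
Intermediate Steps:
h = 115777 (h = -43835 - 1*(-159612) = -43835 + 159612 = 115777)
(-402311 + 408770)*(-184282 + h) = (-402311 + 408770)*(-184282 + 115777) = 6459*(-68505) = -442473795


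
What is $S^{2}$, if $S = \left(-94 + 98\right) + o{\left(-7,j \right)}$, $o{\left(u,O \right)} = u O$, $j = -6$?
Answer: $2116$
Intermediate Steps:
$o{\left(u,O \right)} = O u$
$S = 46$ ($S = \left(-94 + 98\right) - -42 = 4 + 42 = 46$)
$S^{2} = 46^{2} = 2116$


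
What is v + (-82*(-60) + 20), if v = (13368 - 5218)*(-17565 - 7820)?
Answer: -206882810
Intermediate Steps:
v = -206887750 (v = 8150*(-25385) = -206887750)
v + (-82*(-60) + 20) = -206887750 + (-82*(-60) + 20) = -206887750 + (4920 + 20) = -206887750 + 4940 = -206882810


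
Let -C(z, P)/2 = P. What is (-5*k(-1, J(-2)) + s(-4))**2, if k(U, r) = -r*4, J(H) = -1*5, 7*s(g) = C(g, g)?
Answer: 478864/49 ≈ 9772.7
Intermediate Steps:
C(z, P) = -2*P
s(g) = -2*g/7 (s(g) = (-2*g)/7 = -2*g/7)
J(H) = -5
k(U, r) = -4*r
(-5*k(-1, J(-2)) + s(-4))**2 = (-(-20)*(-5) - 2/7*(-4))**2 = (-5*20 + 8/7)**2 = (-100 + 8/7)**2 = (-692/7)**2 = 478864/49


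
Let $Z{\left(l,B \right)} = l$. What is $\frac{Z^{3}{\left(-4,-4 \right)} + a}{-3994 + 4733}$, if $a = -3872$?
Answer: $- \frac{3936}{739} \approx -5.3261$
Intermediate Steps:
$\frac{Z^{3}{\left(-4,-4 \right)} + a}{-3994 + 4733} = \frac{\left(-4\right)^{3} - 3872}{-3994 + 4733} = \frac{-64 - 3872}{739} = \left(-3936\right) \frac{1}{739} = - \frac{3936}{739}$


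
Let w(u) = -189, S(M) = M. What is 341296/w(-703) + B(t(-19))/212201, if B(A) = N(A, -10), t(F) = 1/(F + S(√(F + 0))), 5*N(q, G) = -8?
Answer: -362116763992/200529945 ≈ -1805.8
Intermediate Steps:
N(q, G) = -8/5 (N(q, G) = (⅕)*(-8) = -8/5)
t(F) = 1/(F + √F) (t(F) = 1/(F + √(F + 0)) = 1/(F + √F))
B(A) = -8/5
341296/w(-703) + B(t(-19))/212201 = 341296/(-189) - 8/5/212201 = 341296*(-1/189) - 8/5*1/212201 = -341296/189 - 8/1061005 = -362116763992/200529945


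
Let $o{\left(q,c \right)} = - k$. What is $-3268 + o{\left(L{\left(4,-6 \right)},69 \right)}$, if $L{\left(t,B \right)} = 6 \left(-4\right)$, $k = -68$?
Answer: $-3200$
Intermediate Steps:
$L{\left(t,B \right)} = -24$
$o{\left(q,c \right)} = 68$ ($o{\left(q,c \right)} = \left(-1\right) \left(-68\right) = 68$)
$-3268 + o{\left(L{\left(4,-6 \right)},69 \right)} = -3268 + 68 = -3200$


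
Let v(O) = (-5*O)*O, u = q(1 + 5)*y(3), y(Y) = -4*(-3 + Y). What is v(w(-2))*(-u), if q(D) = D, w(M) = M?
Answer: 0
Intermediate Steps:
y(Y) = 12 - 4*Y
u = 0 (u = (1 + 5)*(12 - 4*3) = 6*(12 - 12) = 6*0 = 0)
v(O) = -5*O**2
v(w(-2))*(-u) = (-5*(-2)**2)*(-1*0) = -5*4*0 = -20*0 = 0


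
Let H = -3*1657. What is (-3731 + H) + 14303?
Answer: 5601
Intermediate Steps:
H = -4971
(-3731 + H) + 14303 = (-3731 - 4971) + 14303 = -8702 + 14303 = 5601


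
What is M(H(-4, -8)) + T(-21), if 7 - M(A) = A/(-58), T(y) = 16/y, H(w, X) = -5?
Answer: 7493/1218 ≈ 6.1519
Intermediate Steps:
M(A) = 7 + A/58 (M(A) = 7 - A/(-58) = 7 - A*(-1)/58 = 7 - (-1)*A/58 = 7 + A/58)
M(H(-4, -8)) + T(-21) = (7 + (1/58)*(-5)) + 16/(-21) = (7 - 5/58) + 16*(-1/21) = 401/58 - 16/21 = 7493/1218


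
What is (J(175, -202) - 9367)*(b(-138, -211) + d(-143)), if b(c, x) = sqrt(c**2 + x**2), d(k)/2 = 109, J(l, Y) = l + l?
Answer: -1965706 - 9017*sqrt(63565) ≈ -4.2391e+6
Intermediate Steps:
J(l, Y) = 2*l
d(k) = 218 (d(k) = 2*109 = 218)
(J(175, -202) - 9367)*(b(-138, -211) + d(-143)) = (2*175 - 9367)*(sqrt((-138)**2 + (-211)**2) + 218) = (350 - 9367)*(sqrt(19044 + 44521) + 218) = -9017*(sqrt(63565) + 218) = -9017*(218 + sqrt(63565)) = -1965706 - 9017*sqrt(63565)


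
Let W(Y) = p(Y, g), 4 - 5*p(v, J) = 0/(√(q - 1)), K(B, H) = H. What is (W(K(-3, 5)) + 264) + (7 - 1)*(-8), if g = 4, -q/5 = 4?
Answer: 1084/5 ≈ 216.80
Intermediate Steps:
q = -20 (q = -5*4 = -20)
p(v, J) = ⅘ (p(v, J) = ⅘ - 0/(√(-20 - 1)) = ⅘ - 0/(√(-21)) = ⅘ - 0/(I*√21) = ⅘ - 0*(-I*√21/21) = ⅘ - ⅕*0 = ⅘ + 0 = ⅘)
W(Y) = ⅘
(W(K(-3, 5)) + 264) + (7 - 1)*(-8) = (⅘ + 264) + (7 - 1)*(-8) = 1324/5 + 6*(-8) = 1324/5 - 48 = 1084/5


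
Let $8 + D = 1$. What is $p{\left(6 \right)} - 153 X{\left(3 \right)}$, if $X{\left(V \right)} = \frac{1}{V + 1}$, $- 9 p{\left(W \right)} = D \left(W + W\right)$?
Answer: $- \frac{347}{12} \approx -28.917$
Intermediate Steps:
$D = -7$ ($D = -8 + 1 = -7$)
$p{\left(W \right)} = \frac{14 W}{9}$ ($p{\left(W \right)} = - \frac{\left(-7\right) \left(W + W\right)}{9} = - \frac{\left(-7\right) 2 W}{9} = - \frac{\left(-14\right) W}{9} = \frac{14 W}{9}$)
$X{\left(V \right)} = \frac{1}{1 + V}$
$p{\left(6 \right)} - 153 X{\left(3 \right)} = \frac{14}{9} \cdot 6 - \frac{153}{1 + 3} = \frac{28}{3} - \frac{153}{4} = - \frac{347}{12}$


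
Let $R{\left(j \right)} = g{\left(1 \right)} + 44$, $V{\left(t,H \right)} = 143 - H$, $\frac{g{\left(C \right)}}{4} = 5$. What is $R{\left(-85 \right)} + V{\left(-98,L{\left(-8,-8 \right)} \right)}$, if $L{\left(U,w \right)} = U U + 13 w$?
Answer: $247$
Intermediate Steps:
$L{\left(U,w \right)} = U^{2} + 13 w$
$g{\left(C \right)} = 20$ ($g{\left(C \right)} = 4 \cdot 5 = 20$)
$R{\left(j \right)} = 64$ ($R{\left(j \right)} = 20 + 44 = 64$)
$R{\left(-85 \right)} + V{\left(-98,L{\left(-8,-8 \right)} \right)} = 64 + \left(143 - \left(\left(-8\right)^{2} + 13 \left(-8\right)\right)\right) = 64 + \left(143 - \left(64 - 104\right)\right) = 64 + \left(143 - -40\right) = 64 + \left(143 + 40\right) = 64 + 183 = 247$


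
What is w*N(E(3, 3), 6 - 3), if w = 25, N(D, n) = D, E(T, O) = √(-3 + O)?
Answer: 0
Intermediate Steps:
w*N(E(3, 3), 6 - 3) = 25*√(-3 + 3) = 25*√0 = 25*0 = 0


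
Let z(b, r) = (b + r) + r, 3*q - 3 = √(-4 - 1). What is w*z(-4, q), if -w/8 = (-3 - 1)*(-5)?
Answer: 320 - 320*I*√5/3 ≈ 320.0 - 238.51*I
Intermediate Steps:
q = 1 + I*√5/3 (q = 1 + √(-4 - 1)/3 = 1 + √(-5)/3 = 1 + (I*√5)/3 = 1 + I*√5/3 ≈ 1.0 + 0.74536*I)
z(b, r) = b + 2*r
w = -160 (w = -8*(-3 - 1)*(-5) = -(-32)*(-5) = -8*20 = -160)
w*z(-4, q) = -160*(-4 + 2*(1 + I*√5/3)) = -160*(-4 + (2 + 2*I*√5/3)) = -160*(-2 + 2*I*√5/3) = 320 - 320*I*√5/3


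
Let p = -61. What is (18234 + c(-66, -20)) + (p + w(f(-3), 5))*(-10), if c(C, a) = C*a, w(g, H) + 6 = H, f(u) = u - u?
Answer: 20174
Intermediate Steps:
f(u) = 0
w(g, H) = -6 + H
(18234 + c(-66, -20)) + (p + w(f(-3), 5))*(-10) = (18234 - 66*(-20)) + (-61 + (-6 + 5))*(-10) = (18234 + 1320) + (-61 - 1)*(-10) = 19554 - 62*(-10) = 19554 + 620 = 20174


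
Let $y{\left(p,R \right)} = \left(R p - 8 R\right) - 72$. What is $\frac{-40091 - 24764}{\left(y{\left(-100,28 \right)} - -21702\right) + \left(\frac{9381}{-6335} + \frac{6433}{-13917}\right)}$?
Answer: $- \frac{5717888866725}{1640211703738} \approx -3.4861$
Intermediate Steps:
$y{\left(p,R \right)} = -72 - 8 R + R p$ ($y{\left(p,R \right)} = \left(- 8 R + R p\right) - 72 = -72 - 8 R + R p$)
$\frac{-40091 - 24764}{\left(y{\left(-100,28 \right)} - -21702\right) + \left(\frac{9381}{-6335} + \frac{6433}{-13917}\right)} = \frac{-40091 - 24764}{\left(\left(-72 - 224 + 28 \left(-100\right)\right) - -21702\right) + \left(\frac{9381}{-6335} + \frac{6433}{-13917}\right)} = - \frac{64855}{\left(\left(-72 - 224 - 2800\right) + 21702\right) + \left(9381 \left(- \frac{1}{6335}\right) + 6433 \left(- \frac{1}{13917}\right)\right)} = - \frac{64855}{\left(-3096 + 21702\right) - \frac{171308432}{88164195}} = - \frac{64855}{18606 - \frac{171308432}{88164195}} = - \frac{64855}{\frac{1640211703738}{88164195}} = \left(-64855\right) \frac{88164195}{1640211703738} = - \frac{5717888866725}{1640211703738}$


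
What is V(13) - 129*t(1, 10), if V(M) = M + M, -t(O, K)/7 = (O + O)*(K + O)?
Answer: 19892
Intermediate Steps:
t(O, K) = -14*O*(K + O) (t(O, K) = -7*(O + O)*(K + O) = -7*2*O*(K + O) = -14*O*(K + O))
V(M) = 2*M
V(13) - 129*t(1, 10) = 2*13 - (-1806)*(10 + 1) = 26 - (-1806)*11 = 26 - 129*(-154) = 26 + 19866 = 19892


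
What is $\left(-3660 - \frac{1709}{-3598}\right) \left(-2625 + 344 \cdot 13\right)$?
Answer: $- \frac{24319395437}{3598} \approx -6.7591 \cdot 10^{6}$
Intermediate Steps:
$\left(-3660 - \frac{1709}{-3598}\right) \left(-2625 + 344 \cdot 13\right) = \left(-3660 - - \frac{1709}{3598}\right) \left(-2625 + 4472\right) = \left(-3660 + \frac{1709}{3598}\right) 1847 = \left(- \frac{13166971}{3598}\right) 1847 = - \frac{24319395437}{3598}$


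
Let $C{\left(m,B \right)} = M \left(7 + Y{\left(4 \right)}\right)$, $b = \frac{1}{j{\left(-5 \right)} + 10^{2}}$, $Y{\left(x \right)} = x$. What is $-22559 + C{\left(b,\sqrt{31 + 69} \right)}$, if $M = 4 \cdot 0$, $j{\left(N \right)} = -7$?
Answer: $-22559$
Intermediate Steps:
$b = \frac{1}{93}$ ($b = \frac{1}{-7 + 10^{2}} = \frac{1}{-7 + 100} = \frac{1}{93} \approx 0.010753$)
$M = 0$
$C{\left(m,B \right)} = 0$ ($C{\left(m,B \right)} = 0 \left(7 + 4\right) = 0 \cdot 11 = 0$)
$-22559 + C{\left(b,\sqrt{31 + 69} \right)} = -22559 + 0 = -22559$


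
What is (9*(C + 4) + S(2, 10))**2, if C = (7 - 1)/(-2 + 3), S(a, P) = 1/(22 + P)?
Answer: 8300161/1024 ≈ 8105.6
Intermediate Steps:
C = 6 (C = 6/1 = 6*1 = 6)
(9*(C + 4) + S(2, 10))**2 = (9*(6 + 4) + 1/(22 + 10))**2 = (9*10 + 1/32)**2 = (90 + 1/32)**2 = (2881/32)**2 = 8300161/1024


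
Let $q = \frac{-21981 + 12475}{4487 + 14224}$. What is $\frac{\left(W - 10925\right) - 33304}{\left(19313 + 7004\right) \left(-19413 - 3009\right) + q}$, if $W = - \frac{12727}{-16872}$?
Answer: $\frac{664881094251}{8870640926350240} \approx 7.4953 \cdot 10^{-5}$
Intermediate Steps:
$W = \frac{12727}{16872}$ ($W = \left(-12727\right) \left(- \frac{1}{16872}\right) = \frac{12727}{16872} \approx 0.75433$)
$q = - \frac{1358}{2673}$ ($q = - \frac{9506}{18711} = \left(-9506\right) \frac{1}{18711} = - \frac{1358}{2673} \approx -0.50804$)
$\frac{\left(W - 10925\right) - 33304}{\left(19313 + 7004\right) \left(-19413 - 3009\right) + q} = \frac{\left(\frac{12727}{16872} - 10925\right) - 33304}{\left(19313 + 7004\right) \left(-19413 - 3009\right) - \frac{1358}{2673}} = \frac{\left(\frac{12727}{16872} - 10925\right) - 33304}{26317 \left(-22422\right) - \frac{1358}{2673}} = \frac{- \frac{184313873}{16872} - 33304}{-590079774 - \frac{1358}{2673}} = - \frac{746218961}{16872 \left(- \frac{1577283237260}{2673}\right)} = \left(- \frac{746218961}{16872}\right) \left(- \frac{2673}{1577283237260}\right) = \frac{664881094251}{8870640926350240}$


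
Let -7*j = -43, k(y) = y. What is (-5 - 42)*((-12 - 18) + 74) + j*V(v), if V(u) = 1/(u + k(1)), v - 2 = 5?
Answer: -115765/56 ≈ -2067.2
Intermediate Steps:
v = 7 (v = 2 + 5 = 7)
V(u) = 1/(1 + u) (V(u) = 1/(u + 1) = 1/(1 + u))
j = 43/7 (j = -1/7*(-43) = 43/7 ≈ 6.1429)
(-5 - 42)*((-12 - 18) + 74) + j*V(v) = (-5 - 42)*((-12 - 18) + 74) + 43/(7*(1 + 7)) = -47*(-30 + 74) + (43/7)/8 = -47*44 + (43/7)*(1/8) = -2068 + 43/56 = -115765/56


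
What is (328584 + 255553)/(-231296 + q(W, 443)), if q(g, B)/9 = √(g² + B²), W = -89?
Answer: -67554275776/26740650923 - 5257233*√204170/53481301846 ≈ -2.5707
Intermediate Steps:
q(g, B) = 9*√(B² + g²) (q(g, B) = 9*√(g² + B²) = 9*√(B² + g²))
(328584 + 255553)/(-231296 + q(W, 443)) = (328584 + 255553)/(-231296 + 9*√(443² + (-89)²)) = 584137/(-231296 + 9*√(196249 + 7921)) = 584137/(-231296 + 9*√204170)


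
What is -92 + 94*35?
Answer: 3198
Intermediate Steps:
-92 + 94*35 = -92 + 3290 = 3198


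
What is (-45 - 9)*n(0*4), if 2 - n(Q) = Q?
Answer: -108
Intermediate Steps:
n(Q) = 2 - Q
(-45 - 9)*n(0*4) = (-45 - 9)*(2 - 0*4) = -54*(2 - 1*0) = -54*(2 + 0) = -54*2 = -108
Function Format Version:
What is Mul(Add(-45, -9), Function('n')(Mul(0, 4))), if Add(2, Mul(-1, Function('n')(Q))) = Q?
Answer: -108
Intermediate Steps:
Function('n')(Q) = Add(2, Mul(-1, Q))
Mul(Add(-45, -9), Function('n')(Mul(0, 4))) = Mul(Add(-45, -9), Add(2, Mul(-1, Mul(0, 4)))) = Mul(-54, Add(2, Mul(-1, 0))) = Mul(-54, Add(2, 0)) = Mul(-54, 2) = -108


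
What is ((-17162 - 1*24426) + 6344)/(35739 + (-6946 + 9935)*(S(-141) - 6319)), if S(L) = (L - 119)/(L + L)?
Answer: 2484702/1328854231 ≈ 0.0018698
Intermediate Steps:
S(L) = (-119 + L)/(2*L) (S(L) = (-119 + L)/((2*L)) = (-119 + L)*(1/(2*L)) = (-119 + L)/(2*L))
((-17162 - 1*24426) + 6344)/(35739 + (-6946 + 9935)*(S(-141) - 6319)) = ((-17162 - 1*24426) + 6344)/(35739 + (-6946 + 9935)*((1/2)*(-119 - 141)/(-141) - 6319)) = ((-17162 - 24426) + 6344)/(35739 + 2989*((1/2)*(-1/141)*(-260) - 6319)) = (-41588 + 6344)/(35739 + 2989*(130/141 - 6319)) = -35244/(35739 + 2989*(-890849/141)) = -35244/(35739 - 2662747661/141) = -35244/(-2657708462/141) = -35244*(-141/2657708462) = 2484702/1328854231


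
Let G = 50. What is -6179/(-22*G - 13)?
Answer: 6179/1113 ≈ 5.5517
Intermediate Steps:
-6179/(-22*G - 13) = -6179/(-22*50 - 13) = -6179/(-1100 - 13) = -6179/(-1113) = -6179*(-1/1113) = 6179/1113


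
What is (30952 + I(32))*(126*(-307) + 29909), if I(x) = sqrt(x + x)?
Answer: -271612080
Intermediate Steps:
I(x) = sqrt(2)*sqrt(x) (I(x) = sqrt(2*x) = sqrt(2)*sqrt(x))
(30952 + I(32))*(126*(-307) + 29909) = (30952 + sqrt(2)*sqrt(32))*(126*(-307) + 29909) = (30952 + sqrt(2)*(4*sqrt(2)))*(-38682 + 29909) = (30952 + 8)*(-8773) = 30960*(-8773) = -271612080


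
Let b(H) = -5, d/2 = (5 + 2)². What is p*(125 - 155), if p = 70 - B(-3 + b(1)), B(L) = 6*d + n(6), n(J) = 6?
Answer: 15720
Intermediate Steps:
d = 98 (d = 2*(5 + 2)² = 2*7² = 2*49 = 98)
B(L) = 594 (B(L) = 6*98 + 6 = 588 + 6 = 594)
p = -524 (p = 70 - 1*594 = 70 - 594 = -524)
p*(125 - 155) = -524*(125 - 155) = -524*(-30) = 15720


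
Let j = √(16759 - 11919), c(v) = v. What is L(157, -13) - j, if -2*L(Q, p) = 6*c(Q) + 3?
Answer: -945/2 - 22*√10 ≈ -542.07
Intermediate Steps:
j = 22*√10 (j = √4840 = 22*√10 ≈ 69.570)
L(Q, p) = -3/2 - 3*Q (L(Q, p) = -(6*Q + 3)/2 = -(3 + 6*Q)/2 = -3/2 - 3*Q)
L(157, -13) - j = (-3/2 - 3*157) - 22*√10 = (-3/2 - 471) - 22*√10 = -945/2 - 22*√10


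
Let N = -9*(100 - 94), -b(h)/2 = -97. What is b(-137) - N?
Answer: 248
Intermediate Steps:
b(h) = 194 (b(h) = -2*(-97) = 194)
N = -54 (N = -9*6 = -54)
b(-137) - N = 194 - 1*(-54) = 194 + 54 = 248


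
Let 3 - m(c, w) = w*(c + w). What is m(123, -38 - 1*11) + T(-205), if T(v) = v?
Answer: 3424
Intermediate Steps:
m(c, w) = 3 - w*(c + w)
m(123, -38 - 1*11) + T(-205) = (3 - (-38 - 1*11)**2 - 1*123*(-38 - 1*11)) - 205 = (3 - (-38 - 11)**2 - 1*123*(-38 - 11)) - 205 = (3 - 1*(-49)**2 - 1*123*(-49)) - 205 = (3 - 1*2401 + 6027) - 205 = (3 - 2401 + 6027) - 205 = 3629 - 205 = 3424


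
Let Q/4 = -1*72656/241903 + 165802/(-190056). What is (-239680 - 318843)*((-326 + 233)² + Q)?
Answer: -27746243902123093984/5746889571 ≈ -4.8280e+9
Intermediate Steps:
Q = -26958354971/5746889571 (Q = 4*(-1*72656/241903 + 165802/(-190056)) = 4*(-72656*1/241903 + 165802*(-1/190056)) = 4*(-72656/241903 - 82901/95028) = 4*(-26958354971/22987558284) = -26958354971/5746889571 ≈ -4.6909)
(-239680 - 318843)*((-326 + 233)² + Q) = (-239680 - 318843)*((-326 + 233)² - 26958354971/5746889571) = -558523*((-93)² - 26958354971/5746889571) = -558523*(8649 - 26958354971/5746889571) = -558523*49677889544608/5746889571 = -27746243902123093984/5746889571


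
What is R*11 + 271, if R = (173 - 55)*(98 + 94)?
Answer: 249487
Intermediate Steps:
R = 22656 (R = 118*192 = 22656)
R*11 + 271 = 22656*11 + 271 = 249216 + 271 = 249487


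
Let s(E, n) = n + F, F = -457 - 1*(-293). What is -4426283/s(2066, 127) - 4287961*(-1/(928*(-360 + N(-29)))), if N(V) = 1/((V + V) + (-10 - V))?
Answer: 57668492423861/482111776 ≈ 1.1962e+5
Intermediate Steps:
F = -164 (F = -457 + 293 = -164)
N(V) = 1/(-10 + V) (N(V) = 1/(2*V + (-10 - V)) = 1/(-10 + V))
s(E, n) = -164 + n (s(E, n) = n - 164 = -164 + n)
-4426283/s(2066, 127) - 4287961*(-1/(928*(-360 + N(-29)))) = -4426283/(-164 + 127) - 4287961*(-1/(928*(-360 + 1/(-10 - 29)))) = -4426283/(-37) - 4287961*(-1/(928*(-360 + 1/(-39)))) = -4426283*(-1/37) - 4287961*(-1/(928*(-360 - 1/39))) = 4426283/37 - 4287961/((-928*(-14041/39))) = 4426283/37 - 4287961/13030048/39 = 4426283/37 - 4287961*39/13030048 = 4426283/37 - 167230479/13030048 = 57668492423861/482111776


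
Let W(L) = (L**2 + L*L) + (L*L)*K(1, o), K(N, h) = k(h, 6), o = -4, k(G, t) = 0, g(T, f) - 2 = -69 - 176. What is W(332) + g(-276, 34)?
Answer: 220205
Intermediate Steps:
g(T, f) = -243 (g(T, f) = 2 + (-69 - 176) = 2 - 245 = -243)
K(N, h) = 0
W(L) = 2*L**2 (W(L) = (L**2 + L*L) + (L*L)*0 = (L**2 + L**2) + L**2*0 = 2*L**2 + 0 = 2*L**2)
W(332) + g(-276, 34) = 2*332**2 - 243 = 2*110224 - 243 = 220448 - 243 = 220205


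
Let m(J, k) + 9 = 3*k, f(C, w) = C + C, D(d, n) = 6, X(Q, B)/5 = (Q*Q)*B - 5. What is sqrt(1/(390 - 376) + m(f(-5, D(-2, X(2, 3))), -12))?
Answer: I*sqrt(8806)/14 ≈ 6.7029*I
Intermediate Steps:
X(Q, B) = -25 + 5*B*Q**2 (X(Q, B) = 5*((Q*Q)*B - 5) = 5*(Q**2*B - 5) = 5*(B*Q**2 - 5) = 5*(-5 + B*Q**2) = -25 + 5*B*Q**2)
f(C, w) = 2*C
m(J, k) = -9 + 3*k
sqrt(1/(390 - 376) + m(f(-5, D(-2, X(2, 3))), -12)) = sqrt(1/(390 - 376) + (-9 + 3*(-12))) = sqrt(1/14 + (-9 - 36)) = sqrt(1/14 - 45) = sqrt(-629/14) = I*sqrt(8806)/14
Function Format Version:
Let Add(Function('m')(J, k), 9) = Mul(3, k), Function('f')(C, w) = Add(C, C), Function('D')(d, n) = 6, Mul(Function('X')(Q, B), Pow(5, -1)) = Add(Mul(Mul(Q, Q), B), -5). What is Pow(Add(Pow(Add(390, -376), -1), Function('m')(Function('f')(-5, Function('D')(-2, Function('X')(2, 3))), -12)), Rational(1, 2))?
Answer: Mul(Rational(1, 14), I, Pow(8806, Rational(1, 2))) ≈ Mul(6.7029, I)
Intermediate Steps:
Function('X')(Q, B) = Add(-25, Mul(5, B, Pow(Q, 2))) (Function('X')(Q, B) = Mul(5, Add(Mul(Mul(Q, Q), B), -5)) = Mul(5, Add(Mul(Pow(Q, 2), B), -5)) = Mul(5, Add(Mul(B, Pow(Q, 2)), -5)) = Mul(5, Add(-5, Mul(B, Pow(Q, 2)))) = Add(-25, Mul(5, B, Pow(Q, 2))))
Function('f')(C, w) = Mul(2, C)
Function('m')(J, k) = Add(-9, Mul(3, k))
Pow(Add(Pow(Add(390, -376), -1), Function('m')(Function('f')(-5, Function('D')(-2, Function('X')(2, 3))), -12)), Rational(1, 2)) = Pow(Add(Pow(Add(390, -376), -1), Add(-9, Mul(3, -12))), Rational(1, 2)) = Pow(Add(Pow(14, -1), Add(-9, -36)), Rational(1, 2)) = Pow(Add(Rational(1, 14), -45), Rational(1, 2)) = Pow(Rational(-629, 14), Rational(1, 2)) = Mul(Rational(1, 14), I, Pow(8806, Rational(1, 2)))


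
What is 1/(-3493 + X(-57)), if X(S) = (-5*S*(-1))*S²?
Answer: -1/929458 ≈ -1.0759e-6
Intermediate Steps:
X(S) = 5*S³ (X(S) = (5*S)*S² = 5*S³)
1/(-3493 + X(-57)) = 1/(-3493 + 5*(-57)³) = 1/(-3493 + 5*(-185193)) = 1/(-3493 - 925965) = 1/(-929458) = -1/929458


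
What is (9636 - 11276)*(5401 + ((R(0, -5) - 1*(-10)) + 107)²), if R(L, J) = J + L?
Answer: -29429800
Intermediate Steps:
(9636 - 11276)*(5401 + ((R(0, -5) - 1*(-10)) + 107)²) = (9636 - 11276)*(5401 + (((-5 + 0) - 1*(-10)) + 107)²) = -1640*(5401 + ((-5 + 10) + 107)²) = -1640*(5401 + (5 + 107)²) = -1640*(5401 + 112²) = -1640*(5401 + 12544) = -1640*17945 = -29429800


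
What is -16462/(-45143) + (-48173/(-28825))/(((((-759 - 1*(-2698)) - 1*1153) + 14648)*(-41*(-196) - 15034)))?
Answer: 51251234281640061/140543953793425700 ≈ 0.36466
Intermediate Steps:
-16462/(-45143) + (-48173/(-28825))/(((((-759 - 1*(-2698)) - 1*1153) + 14648)*(-41*(-196) - 15034))) = -16462*(-1/45143) + (-48173*(-1/28825))/(((((-759 + 2698) - 1153) + 14648)*(8036 - 15034))) = 16462/45143 + 48173/(28825*((((1939 - 1153) + 14648)*(-6998)))) = 16462/45143 + 48173/(28825*(((786 + 14648)*(-6998)))) = 16462/45143 + 48173/(28825*((15434*(-6998)))) = 16462/45143 + (48173/28825)/(-108007132) = 16462/45143 + (48173/28825)*(-1/108007132) = 16462/45143 - 48173/3113305579900 = 51251234281640061/140543953793425700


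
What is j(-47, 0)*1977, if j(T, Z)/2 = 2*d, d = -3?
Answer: -23724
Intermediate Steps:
j(T, Z) = -12 (j(T, Z) = 2*(2*(-3)) = 2*(-6) = -12)
j(-47, 0)*1977 = -12*1977 = -23724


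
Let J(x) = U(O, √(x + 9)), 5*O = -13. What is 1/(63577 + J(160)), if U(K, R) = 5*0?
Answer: 1/63577 ≈ 1.5729e-5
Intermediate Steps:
O = -13/5 (O = (⅕)*(-13) = -13/5 ≈ -2.6000)
U(K, R) = 0
J(x) = 0
1/(63577 + J(160)) = 1/(63577 + 0) = 1/63577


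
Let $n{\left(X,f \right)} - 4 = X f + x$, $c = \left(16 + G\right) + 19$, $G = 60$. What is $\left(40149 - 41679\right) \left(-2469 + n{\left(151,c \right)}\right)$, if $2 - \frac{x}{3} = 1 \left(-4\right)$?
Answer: $-18203940$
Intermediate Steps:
$x = 18$ ($x = 6 - 3 \cdot 1 \left(-4\right) = 6 - -12 = 6 + 12 = 18$)
$c = 95$ ($c = \left(16 + 60\right) + 19 = 76 + 19 = 95$)
$n{\left(X,f \right)} = 22 + X f$ ($n{\left(X,f \right)} = 4 + \left(X f + 18\right) = 4 + \left(18 + X f\right) = 22 + X f$)
$\left(40149 - 41679\right) \left(-2469 + n{\left(151,c \right)}\right) = \left(40149 - 41679\right) \left(-2469 + \left(22 + 151 \cdot 95\right)\right) = - 1530 \left(-2469 + \left(22 + 14345\right)\right) = - 1530 \left(-2469 + 14367\right) = \left(-1530\right) 11898 = -18203940$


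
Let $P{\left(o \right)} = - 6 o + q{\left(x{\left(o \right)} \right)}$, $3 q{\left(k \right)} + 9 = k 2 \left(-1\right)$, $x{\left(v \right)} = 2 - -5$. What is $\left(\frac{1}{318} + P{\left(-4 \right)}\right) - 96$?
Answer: $- \frac{25333}{318} \approx -79.664$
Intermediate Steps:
$x{\left(v \right)} = 7$ ($x{\left(v \right)} = 2 + 5 = 7$)
$q{\left(k \right)} = -3 - \frac{2 k}{3}$ ($q{\left(k \right)} = -3 + \frac{k 2 \left(-1\right)}{3} = -3 + \frac{k \left(-2\right)}{3} = -3 + \frac{\left(-2\right) k}{3} = -3 - \frac{2 k}{3}$)
$P{\left(o \right)} = - \frac{23}{3} - 6 o$ ($P{\left(o \right)} = - 6 o - \frac{23}{3} = - \frac{23}{3} - 6 o$)
$\left(\frac{1}{318} + P{\left(-4 \right)}\right) - 96 = \left(\frac{1}{318} - - \frac{49}{3}\right) - 96 = \left(\frac{1}{318} + \left(- \frac{23}{3} + 24\right)\right) - 96 = \left(\frac{1}{318} + \frac{49}{3}\right) - 96 = \frac{5195}{318} - 96 = - \frac{25333}{318}$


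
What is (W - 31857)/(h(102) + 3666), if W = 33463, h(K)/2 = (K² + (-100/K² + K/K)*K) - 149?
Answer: 40953/621640 ≈ 0.065879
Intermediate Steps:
h(K) = -298 + 2*K² + 2*K*(1 - 100/K²) (h(K) = 2*((K² + (-100/K² + K/K)*K) - 149) = 2*((K² + (-100/K² + 1)*K) - 149) = 2*((K² + (1 - 100/K²)*K) - 149) = 2*((K² + K*(1 - 100/K²)) - 149) = 2*(-149 + K² + K*(1 - 100/K²)) = -298 + 2*K² + 2*K*(1 - 100/K²))
(W - 31857)/(h(102) + 3666) = (33463 - 31857)/(2*(-100 + 102*(-149 + 102 + 102²))/102 + 3666) = 1606/(2*(1/102)*(-100 + 102*(-149 + 102 + 10404)) + 3666) = 1606/(2*(1/102)*(-100 + 102*10357) + 3666) = 1606/(2*(1/102)*(-100 + 1056414) + 3666) = 1606/(2*(1/102)*1056314 + 3666) = 1606/(1056314/51 + 3666) = 1606/(1243280/51) = 1606*(51/1243280) = 40953/621640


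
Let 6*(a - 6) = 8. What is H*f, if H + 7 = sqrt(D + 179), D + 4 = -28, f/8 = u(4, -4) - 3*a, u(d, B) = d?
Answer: 1008 - 1008*sqrt(3) ≈ -737.91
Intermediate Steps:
a = 22/3 (a = 6 + (1/6)*8 = 6 + 4/3 = 22/3 ≈ 7.3333)
f = -144 (f = 8*(4 - 3*22/3) = 8*(4 - 22) = 8*(-18) = -144)
D = -32 (D = -4 - 28 = -32)
H = -7 + 7*sqrt(3) (H = -7 + sqrt(-32 + 179) = -7 + sqrt(147) = -7 + 7*sqrt(3) ≈ 5.1244)
H*f = (-7 + 7*sqrt(3))*(-144) = 1008 - 1008*sqrt(3)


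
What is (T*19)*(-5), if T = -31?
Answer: 2945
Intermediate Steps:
(T*19)*(-5) = -31*19*(-5) = -589*(-5) = 2945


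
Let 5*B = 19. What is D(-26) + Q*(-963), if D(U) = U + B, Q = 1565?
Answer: -7535586/5 ≈ -1.5071e+6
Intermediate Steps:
B = 19/5 (B = (1/5)*19 = 19/5 ≈ 3.8000)
D(U) = 19/5 + U (D(U) = U + 19/5 = 19/5 + U)
D(-26) + Q*(-963) = (19/5 - 26) + 1565*(-963) = -111/5 - 1507095 = -7535586/5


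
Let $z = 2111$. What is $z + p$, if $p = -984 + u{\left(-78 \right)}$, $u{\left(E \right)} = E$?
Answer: $1049$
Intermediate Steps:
$p = -1062$ ($p = -984 - 78 = -1062$)
$z + p = 2111 - 1062 = 1049$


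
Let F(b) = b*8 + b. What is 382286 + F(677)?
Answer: 388379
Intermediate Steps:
F(b) = 9*b (F(b) = 8*b + b = 9*b)
382286 + F(677) = 382286 + 9*677 = 382286 + 6093 = 388379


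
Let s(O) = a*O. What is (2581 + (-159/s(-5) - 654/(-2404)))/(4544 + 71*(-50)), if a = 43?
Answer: 95324179/36697060 ≈ 2.5976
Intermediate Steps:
s(O) = 43*O
(2581 + (-159/s(-5) - 654/(-2404)))/(4544 + 71*(-50)) = (2581 + (-159/(43*(-5)) - 654/(-2404)))/(4544 + 71*(-50)) = (2581 + (-159/(-215) - 654*(-1/2404)))/(4544 - 3550) = (2581 + (-159*(-1/215) + 327/1202))/994 = (2581 + (159/215 + 327/1202))*(1/994) = (2581 + 261423/258430)*(1/994) = (667269253/258430)*(1/994) = 95324179/36697060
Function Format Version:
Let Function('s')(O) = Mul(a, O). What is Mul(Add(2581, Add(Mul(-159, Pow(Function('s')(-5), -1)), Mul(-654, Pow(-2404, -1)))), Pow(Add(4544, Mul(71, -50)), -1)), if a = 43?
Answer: Rational(95324179, 36697060) ≈ 2.5976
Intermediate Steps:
Function('s')(O) = Mul(43, O)
Mul(Add(2581, Add(Mul(-159, Pow(Function('s')(-5), -1)), Mul(-654, Pow(-2404, -1)))), Pow(Add(4544, Mul(71, -50)), -1)) = Mul(Add(2581, Add(Mul(-159, Pow(Mul(43, -5), -1)), Mul(-654, Pow(-2404, -1)))), Pow(Add(4544, Mul(71, -50)), -1)) = Mul(Add(2581, Add(Mul(-159, Pow(-215, -1)), Mul(-654, Rational(-1, 2404)))), Pow(Add(4544, -3550), -1)) = Mul(Add(2581, Add(Mul(-159, Rational(-1, 215)), Rational(327, 1202))), Pow(994, -1)) = Mul(Add(2581, Add(Rational(159, 215), Rational(327, 1202))), Rational(1, 994)) = Mul(Add(2581, Rational(261423, 258430)), Rational(1, 994)) = Mul(Rational(667269253, 258430), Rational(1, 994)) = Rational(95324179, 36697060)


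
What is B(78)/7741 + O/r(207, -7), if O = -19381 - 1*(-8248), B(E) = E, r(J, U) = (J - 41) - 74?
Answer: -86173377/712172 ≈ -121.00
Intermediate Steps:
r(J, U) = -115 + J (r(J, U) = (-41 + J) - 74 = -115 + J)
O = -11133 (O = -19381 + 8248 = -11133)
B(78)/7741 + O/r(207, -7) = 78/7741 - 11133/(-115 + 207) = 78*(1/7741) - 11133/92 = 78/7741 - 11133*1/92 = 78/7741 - 11133/92 = -86173377/712172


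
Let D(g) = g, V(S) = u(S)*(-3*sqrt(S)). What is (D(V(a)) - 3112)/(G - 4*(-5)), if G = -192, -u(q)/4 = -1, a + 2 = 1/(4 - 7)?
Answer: 778/43 + I*sqrt(21)/43 ≈ 18.093 + 0.10657*I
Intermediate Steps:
a = -7/3 (a = -2 + 1/(4 - 7) = -2 + 1/(-3) = -2 - 1/3 = -7/3 ≈ -2.3333)
u(q) = 4 (u(q) = -4*(-1) = 4)
V(S) = -12*sqrt(S) (V(S) = 4*(-3*sqrt(S)) = -12*sqrt(S))
(D(V(a)) - 3112)/(G - 4*(-5)) = (-4*I*sqrt(21) - 3112)/(-192 - 4*(-5)) = (-4*I*sqrt(21) - 3112)/(-192 + 20) = (-4*I*sqrt(21) - 3112)/(-172) = (-3112 - 4*I*sqrt(21))*(-1/172) = 778/43 + I*sqrt(21)/43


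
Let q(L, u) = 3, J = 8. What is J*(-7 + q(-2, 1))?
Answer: -32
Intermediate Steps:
J*(-7 + q(-2, 1)) = 8*(-7 + 3) = 8*(-4) = -32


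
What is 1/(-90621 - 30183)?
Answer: -1/120804 ≈ -8.2779e-6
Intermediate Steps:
1/(-90621 - 30183) = 1/(-120804) = -1/120804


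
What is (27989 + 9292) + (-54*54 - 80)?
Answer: 34285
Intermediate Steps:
(27989 + 9292) + (-54*54 - 80) = 37281 + (-2916 - 80) = 37281 - 2996 = 34285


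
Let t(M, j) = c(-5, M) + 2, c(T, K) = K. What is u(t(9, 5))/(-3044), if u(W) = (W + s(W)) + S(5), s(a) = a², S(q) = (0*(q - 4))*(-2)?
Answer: -33/761 ≈ -0.043364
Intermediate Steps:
S(q) = 0 (S(q) = (0*(-4 + q))*(-2) = 0*(-2) = 0)
t(M, j) = 2 + M (t(M, j) = M + 2 = 2 + M)
u(W) = W + W² (u(W) = (W + W²) + 0 = W + W²)
u(t(9, 5))/(-3044) = ((2 + 9)*(1 + (2 + 9)))/(-3044) = (11*(1 + 11))*(-1/3044) = (11*12)*(-1/3044) = 132*(-1/3044) = -33/761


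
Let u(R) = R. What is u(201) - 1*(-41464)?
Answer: 41665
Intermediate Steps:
u(201) - 1*(-41464) = 201 - 1*(-41464) = 201 + 41464 = 41665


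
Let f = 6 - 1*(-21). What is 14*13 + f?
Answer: 209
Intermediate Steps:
f = 27 (f = 6 + 21 = 27)
14*13 + f = 14*13 + 27 = 182 + 27 = 209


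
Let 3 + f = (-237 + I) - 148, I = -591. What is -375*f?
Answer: 367125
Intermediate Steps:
f = -979 (f = -3 + ((-237 - 591) - 148) = -3 + (-828 - 148) = -3 - 976 = -979)
-375*f = -375*(-979) = 367125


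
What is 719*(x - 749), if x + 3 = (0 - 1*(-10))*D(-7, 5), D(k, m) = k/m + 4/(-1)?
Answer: -579514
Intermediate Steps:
D(k, m) = -4 + k/m (D(k, m) = k/m + 4*(-1) = k/m - 4 = -4 + k/m)
x = -57 (x = -3 + (0 - 1*(-10))*(-4 - 7/5) = -3 + (0 + 10)*(-4 - 7*⅕) = -3 + 10*(-4 - 7/5) = -3 + 10*(-27/5) = -3 - 54 = -57)
719*(x - 749) = 719*(-57 - 749) = 719*(-806) = -579514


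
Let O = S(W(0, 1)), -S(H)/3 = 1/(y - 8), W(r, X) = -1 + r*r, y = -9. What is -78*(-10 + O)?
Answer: 13026/17 ≈ 766.24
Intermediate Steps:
W(r, X) = -1 + r**2
S(H) = 3/17 (S(H) = -3/(-9 - 8) = -3/(-17) = -3*(-1/17) = 3/17)
O = 3/17 ≈ 0.17647
-78*(-10 + O) = -78*(-10 + 3/17) = -78*(-167/17) = 13026/17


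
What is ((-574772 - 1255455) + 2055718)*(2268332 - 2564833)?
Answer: -66858306991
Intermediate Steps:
((-574772 - 1255455) + 2055718)*(2268332 - 2564833) = (-1830227 + 2055718)*(-296501) = 225491*(-296501) = -66858306991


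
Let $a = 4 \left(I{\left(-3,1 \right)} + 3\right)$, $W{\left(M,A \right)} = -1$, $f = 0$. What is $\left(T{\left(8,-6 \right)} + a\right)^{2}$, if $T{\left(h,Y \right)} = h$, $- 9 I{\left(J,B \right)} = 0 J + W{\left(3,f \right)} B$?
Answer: $\frac{33856}{81} \approx 417.98$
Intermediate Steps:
$I{\left(J,B \right)} = \frac{B}{9}$ ($I{\left(J,B \right)} = - \frac{0 J - B}{9} = - \frac{0 - B}{9} = - \frac{\left(-1\right) B}{9} = \frac{B}{9}$)
$a = \frac{112}{9}$ ($a = 4 \left(\frac{1}{9} \cdot 1 + 3\right) = 4 \left(\frac{1}{9} + 3\right) = 4 \cdot \frac{28}{9} = \frac{112}{9} \approx 12.444$)
$\left(T{\left(8,-6 \right)} + a\right)^{2} = \left(8 + \frac{112}{9}\right)^{2} = \left(\frac{184}{9}\right)^{2} = \frac{33856}{81}$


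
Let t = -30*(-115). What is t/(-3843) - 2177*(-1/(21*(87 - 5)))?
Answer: 38497/105042 ≈ 0.36649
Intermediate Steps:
t = 3450
t/(-3843) - 2177*(-1/(21*(87 - 5))) = 3450/(-3843) - 2177*(-1/(21*(87 - 5))) = 3450*(-1/3843) - 2177/(82*(-21)) = -1150/1281 - 2177/(-1722) = -1150/1281 - 2177*(-1/1722) = -1150/1281 + 311/246 = 38497/105042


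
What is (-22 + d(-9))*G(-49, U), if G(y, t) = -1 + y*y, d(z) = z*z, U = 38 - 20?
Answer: 141600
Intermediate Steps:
U = 18
d(z) = z**2
G(y, t) = -1 + y**2
(-22 + d(-9))*G(-49, U) = (-22 + (-9)**2)*(-1 + (-49)**2) = (-22 + 81)*(-1 + 2401) = 59*2400 = 141600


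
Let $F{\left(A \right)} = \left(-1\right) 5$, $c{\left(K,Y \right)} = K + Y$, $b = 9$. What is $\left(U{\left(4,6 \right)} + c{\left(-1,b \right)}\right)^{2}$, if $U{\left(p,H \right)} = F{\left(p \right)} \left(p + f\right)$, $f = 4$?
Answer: $1024$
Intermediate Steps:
$F{\left(A \right)} = -5$
$U{\left(p,H \right)} = -20 - 5 p$ ($U{\left(p,H \right)} = - 5 \left(p + 4\right) = - 5 \left(4 + p\right) = -20 - 5 p$)
$\left(U{\left(4,6 \right)} + c{\left(-1,b \right)}\right)^{2} = \left(\left(-20 - 20\right) + \left(-1 + 9\right)\right)^{2} = \left(\left(-20 - 20\right) + 8\right)^{2} = \left(-40 + 8\right)^{2} = \left(-32\right)^{2} = 1024$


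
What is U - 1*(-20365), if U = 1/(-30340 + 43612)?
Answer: 270284281/13272 ≈ 20365.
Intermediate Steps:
U = 1/13272 ≈ 7.5347e-5
U - 1*(-20365) = 1/13272 - 1*(-20365) = 1/13272 + 20365 = 270284281/13272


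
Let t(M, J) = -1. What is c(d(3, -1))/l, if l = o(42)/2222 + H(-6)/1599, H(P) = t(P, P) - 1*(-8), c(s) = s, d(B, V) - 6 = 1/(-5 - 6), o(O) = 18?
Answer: 10497435/22168 ≈ 473.54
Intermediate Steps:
d(B, V) = 65/11 (d(B, V) = 6 + 1/(-5 - 6) = 6 + 1/(-11) = 6 - 1/11 = 65/11)
H(P) = 7 (H(P) = -1 - 1*(-8) = -1 + 8 = 7)
l = 22168/1776489 (l = 18/2222 + 7/1599 = 18*(1/2222) + 7*(1/1599) = 9/1111 + 7/1599 = 22168/1776489 ≈ 0.012479)
c(d(3, -1))/l = 65/(11*(22168/1776489)) = (65/11)*(1776489/22168) = 10497435/22168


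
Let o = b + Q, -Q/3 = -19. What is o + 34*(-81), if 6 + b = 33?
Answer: -2670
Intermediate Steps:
b = 27 (b = -6 + 33 = 27)
Q = 57 (Q = -3*(-19) = 57)
o = 84 (o = 27 + 57 = 84)
o + 34*(-81) = 84 + 34*(-81) = 84 - 2754 = -2670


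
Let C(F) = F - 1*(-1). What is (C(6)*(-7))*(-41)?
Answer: 2009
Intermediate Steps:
C(F) = 1 + F (C(F) = F + 1 = 1 + F)
(C(6)*(-7))*(-41) = ((1 + 6)*(-7))*(-41) = (7*(-7))*(-41) = -49*(-41) = 2009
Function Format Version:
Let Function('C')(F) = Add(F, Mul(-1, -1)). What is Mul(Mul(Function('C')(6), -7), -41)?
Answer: 2009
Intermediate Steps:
Function('C')(F) = Add(1, F) (Function('C')(F) = Add(F, 1) = Add(1, F))
Mul(Mul(Function('C')(6), -7), -41) = Mul(Mul(Add(1, 6), -7), -41) = Mul(Mul(7, -7), -41) = Mul(-49, -41) = 2009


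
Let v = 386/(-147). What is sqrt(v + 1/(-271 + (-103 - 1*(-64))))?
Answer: I*sqrt(111420510)/6510 ≈ 1.6214*I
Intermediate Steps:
v = -386/147 (v = 386*(-1/147) = -386/147 ≈ -2.6259)
sqrt(v + 1/(-271 + (-103 - 1*(-64)))) = sqrt(-386/147 + 1/(-271 + (-103 - 1*(-64)))) = sqrt(-386/147 + 1/(-271 + (-103 + 64))) = sqrt(-386/147 + 1/(-271 - 39)) = sqrt(-386/147 + 1/(-310)) = sqrt(-386/147 - 1/310) = sqrt(-119807/45570) = I*sqrt(111420510)/6510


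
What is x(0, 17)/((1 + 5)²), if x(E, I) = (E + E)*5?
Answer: 0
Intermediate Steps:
x(E, I) = 10*E (x(E, I) = (2*E)*5 = 10*E)
x(0, 17)/((1 + 5)²) = (10*0)/((1 + 5)²) = 0/(6²) = 0/36 = 0*(1/36) = 0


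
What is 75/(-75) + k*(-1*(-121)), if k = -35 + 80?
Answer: 5444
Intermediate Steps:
k = 45
75/(-75) + k*(-1*(-121)) = 75/(-75) + 45*(-1*(-121)) = 75*(-1/75) + 45*121 = -1 + 5445 = 5444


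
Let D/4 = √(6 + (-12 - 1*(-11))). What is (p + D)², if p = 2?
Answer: 84 + 16*√5 ≈ 119.78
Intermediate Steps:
D = 4*√5 (D = 4*√(6 + (-12 - 1*(-11))) = 4*√(6 + (-12 + 11)) = 4*√(6 - 1) = 4*√5 ≈ 8.9443)
(p + D)² = (2 + 4*√5)²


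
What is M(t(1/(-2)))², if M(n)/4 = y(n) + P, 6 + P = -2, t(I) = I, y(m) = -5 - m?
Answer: 2500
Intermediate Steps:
P = -8 (P = -6 - 2 = -8)
M(n) = -52 - 4*n (M(n) = 4*((-5 - n) - 8) = 4*(-13 - n) = -52 - 4*n)
M(t(1/(-2)))² = (-52 - 4/(-2))² = (-52 - 4*(-½))² = (-52 + 2)² = (-50)² = 2500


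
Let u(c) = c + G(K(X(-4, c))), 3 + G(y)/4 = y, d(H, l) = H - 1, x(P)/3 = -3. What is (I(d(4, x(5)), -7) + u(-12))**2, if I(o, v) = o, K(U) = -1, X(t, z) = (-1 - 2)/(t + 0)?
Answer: 625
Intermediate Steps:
X(t, z) = -3/t
x(P) = -9 (x(P) = 3*(-3) = -9)
d(H, l) = -1 + H
G(y) = -12 + 4*y
u(c) = -16 + c (u(c) = c + (-12 + 4*(-1)) = c + (-12 - 4) = c - 16 = -16 + c)
(I(d(4, x(5)), -7) + u(-12))**2 = ((-1 + 4) + (-16 - 12))**2 = (3 - 28)**2 = (-25)**2 = 625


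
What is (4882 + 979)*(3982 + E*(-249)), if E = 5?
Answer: 16041557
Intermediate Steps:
(4882 + 979)*(3982 + E*(-249)) = (4882 + 979)*(3982 + 5*(-249)) = 5861*(3982 - 1245) = 5861*2737 = 16041557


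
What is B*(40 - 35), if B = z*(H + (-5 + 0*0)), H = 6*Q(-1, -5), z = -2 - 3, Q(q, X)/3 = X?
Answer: 2375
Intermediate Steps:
Q(q, X) = 3*X
z = -5
H = -90 (H = 6*(3*(-5)) = 6*(-15) = -90)
B = 475 (B = -5*(-90 + (-5 + 0*0)) = -5*(-90 + (-5 + 0)) = -5*(-90 - 5) = -5*(-95) = 475)
B*(40 - 35) = 475*(40 - 35) = 475*5 = 2375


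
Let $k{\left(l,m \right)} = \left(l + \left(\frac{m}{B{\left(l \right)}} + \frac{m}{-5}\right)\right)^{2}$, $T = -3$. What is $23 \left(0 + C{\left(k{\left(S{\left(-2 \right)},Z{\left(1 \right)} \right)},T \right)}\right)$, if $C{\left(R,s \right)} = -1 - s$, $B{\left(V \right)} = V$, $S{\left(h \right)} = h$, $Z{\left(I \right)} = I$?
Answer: $46$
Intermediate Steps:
$k{\left(l,m \right)} = \left(l - \frac{m}{5} + \frac{m}{l}\right)^{2}$ ($k{\left(l,m \right)} = \left(l + \left(\frac{m}{l} + \frac{m}{-5}\right)\right)^{2} = \left(l + \left(\frac{m}{l} + m \left(- \frac{1}{5}\right)\right)\right)^{2} = \left(l - \left(\frac{m}{5} - \frac{m}{l}\right)\right)^{2} = \left(l - \frac{m}{5} + \frac{m}{l}\right)^{2}$)
$23 \left(0 + C{\left(k{\left(S{\left(-2 \right)},Z{\left(1 \right)} \right)},T \right)}\right) = 23 \left(0 - -2\right) = 23 \left(0 + \left(-1 + 3\right)\right) = 23 \left(0 + 2\right) = 23 \cdot 2 = 46$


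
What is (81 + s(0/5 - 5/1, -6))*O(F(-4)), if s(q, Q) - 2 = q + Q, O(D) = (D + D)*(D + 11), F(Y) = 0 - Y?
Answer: 8640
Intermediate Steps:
F(Y) = -Y
O(D) = 2*D*(11 + D) (O(D) = (2*D)*(11 + D) = 2*D*(11 + D))
s(q, Q) = 2 + Q + q (s(q, Q) = 2 + (q + Q) = 2 + (Q + q) = 2 + Q + q)
(81 + s(0/5 - 5/1, -6))*O(F(-4)) = (81 + (2 - 6 + (0/5 - 5/1)))*(2*(-1*(-4))*(11 - 1*(-4))) = (81 + (2 - 6 + (0*(1/5) - 5*1)))*(2*4*(11 + 4)) = (81 + (2 - 6 + (0 - 5)))*(2*4*15) = (81 + (2 - 6 - 5))*120 = (81 - 9)*120 = 72*120 = 8640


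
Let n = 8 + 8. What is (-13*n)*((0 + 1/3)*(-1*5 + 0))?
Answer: 1040/3 ≈ 346.67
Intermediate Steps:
n = 16
(-13*n)*((0 + 1/3)*(-1*5 + 0)) = (-13*16)*((0 + 1/3)*(-1*5 + 0)) = -208*(0 + 1/3)*(-5 + 0) = -208*(-5)/3 = -208*(-5/3) = 1040/3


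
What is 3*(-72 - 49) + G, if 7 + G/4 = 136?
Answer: 153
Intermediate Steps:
G = 516 (G = -28 + 4*136 = -28 + 544 = 516)
3*(-72 - 49) + G = 3*(-72 - 49) + 516 = 3*(-121) + 516 = -363 + 516 = 153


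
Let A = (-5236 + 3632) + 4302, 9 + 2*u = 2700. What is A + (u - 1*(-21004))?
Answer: 50095/2 ≈ 25048.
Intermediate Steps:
u = 2691/2 (u = -9/2 + (½)*2700 = -9/2 + 1350 = 2691/2 ≈ 1345.5)
A = 2698 (A = -1604 + 4302 = 2698)
A + (u - 1*(-21004)) = 2698 + (2691/2 - 1*(-21004)) = 2698 + (2691/2 + 21004) = 2698 + 44699/2 = 50095/2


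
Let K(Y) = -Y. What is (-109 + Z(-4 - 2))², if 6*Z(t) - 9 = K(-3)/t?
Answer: 1666681/144 ≈ 11574.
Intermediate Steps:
Z(t) = 3/2 + 1/(2*t) (Z(t) = 3/2 + ((-1*(-3))/t)/6 = 3/2 + (3/t)/6 = 3/2 + 1/(2*t))
(-109 + Z(-4 - 2))² = (-109 + (1 + 3*(-4 - 2))/(2*(-4 - 2)))² = (-109 + (½)*(1 + 3*(-6))/(-6))² = (-109 + (½)*(-⅙)*(1 - 18))² = (-109 + (½)*(-⅙)*(-17))² = (-109 + 17/12)² = (-1291/12)² = 1666681/144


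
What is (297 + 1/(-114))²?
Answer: 1146296449/12996 ≈ 88204.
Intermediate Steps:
(297 + 1/(-114))² = (297 - 1/114)² = (33857/114)² = 1146296449/12996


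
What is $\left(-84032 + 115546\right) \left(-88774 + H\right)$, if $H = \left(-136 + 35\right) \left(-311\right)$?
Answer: $-1807737582$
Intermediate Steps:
$H = 31411$ ($H = \left(-101\right) \left(-311\right) = 31411$)
$\left(-84032 + 115546\right) \left(-88774 + H\right) = \left(-84032 + 115546\right) \left(-88774 + 31411\right) = 31514 \left(-57363\right) = -1807737582$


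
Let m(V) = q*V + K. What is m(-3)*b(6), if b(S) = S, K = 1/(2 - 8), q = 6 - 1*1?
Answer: -91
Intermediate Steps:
q = 5 (q = 6 - 1 = 5)
K = -1/6 (K = 1/(-6) = -1/6 ≈ -0.16667)
m(V) = -1/6 + 5*V (m(V) = 5*V - 1/6 = -1/6 + 5*V)
m(-3)*b(6) = (-1/6 + 5*(-3))*6 = (-1/6 - 15)*6 = -91/6*6 = -91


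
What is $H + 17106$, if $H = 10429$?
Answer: $27535$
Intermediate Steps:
$H + 17106 = 10429 + 17106 = 27535$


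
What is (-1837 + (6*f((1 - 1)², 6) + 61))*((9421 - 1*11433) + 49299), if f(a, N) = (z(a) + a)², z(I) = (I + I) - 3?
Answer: -81428214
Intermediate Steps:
z(I) = -3 + 2*I (z(I) = 2*I - 3 = -3 + 2*I)
f(a, N) = (-3 + 3*a)² (f(a, N) = ((-3 + 2*a) + a)² = (-3 + 3*a)²)
(-1837 + (6*f((1 - 1)², 6) + 61))*((9421 - 1*11433) + 49299) = (-1837 + (6*(9*(-1 + (1 - 1)²)²) + 61))*((9421 - 1*11433) + 49299) = (-1837 + (6*(9*(-1 + 0²)²) + 61))*((9421 - 11433) + 49299) = (-1837 + (6*(9*(-1 + 0)²) + 61))*(-2012 + 49299) = (-1837 + (6*(9*(-1)²) + 61))*47287 = (-1837 + (6*(9*1) + 61))*47287 = (-1837 + (6*9 + 61))*47287 = (-1837 + (54 + 61))*47287 = (-1837 + 115)*47287 = -1722*47287 = -81428214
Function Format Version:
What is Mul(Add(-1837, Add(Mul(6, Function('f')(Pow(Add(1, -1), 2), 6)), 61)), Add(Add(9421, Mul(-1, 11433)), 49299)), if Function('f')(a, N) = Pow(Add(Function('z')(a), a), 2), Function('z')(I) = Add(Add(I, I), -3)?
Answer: -81428214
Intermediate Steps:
Function('z')(I) = Add(-3, Mul(2, I)) (Function('z')(I) = Add(Mul(2, I), -3) = Add(-3, Mul(2, I)))
Function('f')(a, N) = Pow(Add(-3, Mul(3, a)), 2) (Function('f')(a, N) = Pow(Add(Add(-3, Mul(2, a)), a), 2) = Pow(Add(-3, Mul(3, a)), 2))
Mul(Add(-1837, Add(Mul(6, Function('f')(Pow(Add(1, -1), 2), 6)), 61)), Add(Add(9421, Mul(-1, 11433)), 49299)) = Mul(Add(-1837, Add(Mul(6, Mul(9, Pow(Add(-1, Pow(Add(1, -1), 2)), 2))), 61)), Add(Add(9421, Mul(-1, 11433)), 49299)) = Mul(Add(-1837, Add(Mul(6, Mul(9, Pow(Add(-1, Pow(0, 2)), 2))), 61)), Add(Add(9421, -11433), 49299)) = Mul(Add(-1837, Add(Mul(6, Mul(9, Pow(Add(-1, 0), 2))), 61)), Add(-2012, 49299)) = Mul(Add(-1837, Add(Mul(6, Mul(9, Pow(-1, 2))), 61)), 47287) = Mul(Add(-1837, Add(Mul(6, Mul(9, 1)), 61)), 47287) = Mul(Add(-1837, Add(Mul(6, 9), 61)), 47287) = Mul(Add(-1837, Add(54, 61)), 47287) = Mul(Add(-1837, 115), 47287) = Mul(-1722, 47287) = -81428214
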